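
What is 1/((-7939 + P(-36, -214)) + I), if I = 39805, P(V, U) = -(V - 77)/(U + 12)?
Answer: 202/6436819 ≈ 3.1382e-5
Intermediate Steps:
P(V, U) = -(-77 + V)/(12 + U)
1/((-7939 + P(-36, -214)) + I) = 1/((-7939 + (77 - 1*(-36))/(12 - 214)) + 39805) = 1/((-7939 + (77 + 36)/(-202)) + 39805) = 1/((-7939 - 1/202*113) + 39805) = 1/((-7939 - 113/202) + 39805) = 1/(-1603791/202 + 39805) = 1/(6436819/202) = 202/6436819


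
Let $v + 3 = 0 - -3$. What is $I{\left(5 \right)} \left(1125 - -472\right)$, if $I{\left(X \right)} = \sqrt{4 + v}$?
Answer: $3194$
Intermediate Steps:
$v = 0$ ($v = -3 + \left(0 - -3\right) = -3 + \left(0 + 3\right) = -3 + 3 = 0$)
$I{\left(X \right)} = 2$ ($I{\left(X \right)} = \sqrt{4 + 0} = \sqrt{4} = 2$)
$I{\left(5 \right)} \left(1125 - -472\right) = 2 \left(1125 - -472\right) = 2 \left(1125 + 472\right) = 2 \cdot 1597 = 3194$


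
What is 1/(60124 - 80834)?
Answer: -1/20710 ≈ -4.8286e-5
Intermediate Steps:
1/(60124 - 80834) = 1/(-20710) = -1/20710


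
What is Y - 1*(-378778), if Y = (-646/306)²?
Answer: 30681379/81 ≈ 3.7878e+5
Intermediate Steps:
Y = 361/81 (Y = (-646*1/306)² = (-19/9)² = 361/81 ≈ 4.4568)
Y - 1*(-378778) = 361/81 - 1*(-378778) = 361/81 + 378778 = 30681379/81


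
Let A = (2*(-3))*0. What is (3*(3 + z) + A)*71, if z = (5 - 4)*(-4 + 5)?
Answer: 852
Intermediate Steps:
A = 0 (A = -6*0 = 0)
z = 1 (z = 1*1 = 1)
(3*(3 + z) + A)*71 = (3*(3 + 1) + 0)*71 = (3*4 + 0)*71 = (12 + 0)*71 = 12*71 = 852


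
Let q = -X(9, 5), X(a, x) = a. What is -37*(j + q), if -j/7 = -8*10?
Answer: -20387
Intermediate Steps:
j = 560 (j = -(-56)*10 = -7*(-80) = 560)
q = -9 (q = -1*9 = -9)
-37*(j + q) = -37*(560 - 9) = -37*551 = -20387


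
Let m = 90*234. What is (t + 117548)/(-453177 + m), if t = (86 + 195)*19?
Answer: -122887/432117 ≈ -0.28438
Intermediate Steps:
t = 5339 (t = 281*19 = 5339)
m = 21060
(t + 117548)/(-453177 + m) = (5339 + 117548)/(-453177 + 21060) = 122887/(-432117) = 122887*(-1/432117) = -122887/432117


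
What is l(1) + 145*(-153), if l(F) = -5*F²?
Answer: -22190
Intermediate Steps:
l(1) + 145*(-153) = -5*1² + 145*(-153) = -5*1 - 22185 = -5 - 22185 = -22190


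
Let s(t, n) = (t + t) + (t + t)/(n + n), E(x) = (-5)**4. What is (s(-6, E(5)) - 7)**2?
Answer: 141158161/390625 ≈ 361.36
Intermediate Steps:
E(x) = 625
s(t, n) = 2*t + t/n (s(t, n) = 2*t + (2*t)/((2*n)) = 2*t + (2*t)*(1/(2*n)) = 2*t + t/n)
(s(-6, E(5)) - 7)**2 = ((2*(-6) - 6/625) - 7)**2 = ((-12 - 6*1/625) - 7)**2 = ((-12 - 6/625) - 7)**2 = (-7506/625 - 7)**2 = (-11881/625)**2 = 141158161/390625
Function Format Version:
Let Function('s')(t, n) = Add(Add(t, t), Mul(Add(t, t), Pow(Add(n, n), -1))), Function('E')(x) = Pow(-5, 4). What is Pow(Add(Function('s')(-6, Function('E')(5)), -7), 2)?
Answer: Rational(141158161, 390625) ≈ 361.36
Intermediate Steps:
Function('E')(x) = 625
Function('s')(t, n) = Add(Mul(2, t), Mul(t, Pow(n, -1))) (Function('s')(t, n) = Add(Mul(2, t), Mul(Mul(2, t), Pow(Mul(2, n), -1))) = Add(Mul(2, t), Mul(Mul(2, t), Mul(Rational(1, 2), Pow(n, -1)))) = Add(Mul(2, t), Mul(t, Pow(n, -1))))
Pow(Add(Function('s')(-6, Function('E')(5)), -7), 2) = Pow(Add(Add(Mul(2, -6), Mul(-6, Pow(625, -1))), -7), 2) = Pow(Add(Add(-12, Mul(-6, Rational(1, 625))), -7), 2) = Pow(Add(Add(-12, Rational(-6, 625)), -7), 2) = Pow(Add(Rational(-7506, 625), -7), 2) = Pow(Rational(-11881, 625), 2) = Rational(141158161, 390625)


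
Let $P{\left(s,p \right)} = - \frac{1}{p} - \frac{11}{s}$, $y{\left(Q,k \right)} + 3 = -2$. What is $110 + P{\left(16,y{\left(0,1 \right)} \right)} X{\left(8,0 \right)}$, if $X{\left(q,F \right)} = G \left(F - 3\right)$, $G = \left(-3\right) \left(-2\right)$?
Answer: $\frac{4751}{40} \approx 118.78$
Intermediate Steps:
$y{\left(Q,k \right)} = -5$ ($y{\left(Q,k \right)} = -3 - 2 = -5$)
$G = 6$
$X{\left(q,F \right)} = -18 + 6 F$ ($X{\left(q,F \right)} = 6 \left(F - 3\right) = 6 \left(-3 + F\right) = -18 + 6 F$)
$110 + P{\left(16,y{\left(0,1 \right)} \right)} X{\left(8,0 \right)} = 110 + \left(- \frac{1}{-5} - \frac{11}{16}\right) \left(-18 + 6 \cdot 0\right) = 110 + \left(\left(-1\right) \left(- \frac{1}{5}\right) - \frac{11}{16}\right) \left(-18 + 0\right) = 110 + \left(\frac{1}{5} - \frac{11}{16}\right) \left(-18\right) = 110 - - \frac{351}{40} = 110 + \frac{351}{40} = \frac{4751}{40}$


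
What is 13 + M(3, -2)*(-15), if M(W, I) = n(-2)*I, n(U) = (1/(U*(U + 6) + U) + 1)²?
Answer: 373/10 ≈ 37.300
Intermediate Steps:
n(U) = (1 + 1/(U + U*(6 + U)))² (n(U) = (1/(U*(6 + U) + U) + 1)² = (1/(U + U*(6 + U)) + 1)² = (1 + 1/(U + U*(6 + U)))²)
M(W, I) = 81*I/100 (M(W, I) = ((1 + (-2)² + 7*(-2))²/((-2)²*(7 - 2)²))*I = ((¼)*(1 + 4 - 14)²/5²)*I = ((¼)*(1/25)*(-9)²)*I = ((¼)*(1/25)*81)*I = 81*I/100)
13 + M(3, -2)*(-15) = 13 + ((81/100)*(-2))*(-15) = 13 - 81/50*(-15) = 13 + 243/10 = 373/10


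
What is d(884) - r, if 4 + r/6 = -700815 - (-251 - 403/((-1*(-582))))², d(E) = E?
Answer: 258891975517/56454 ≈ 4.5859e+6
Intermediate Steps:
r = -258842070181/56454 (r = -24 + 6*(-700815 - (-251 - 403/((-1*(-582))))²) = -24 + 6*(-700815 - (-251 - 403/582)²) = -24 + 6*(-700815 - (-146485/582)²) = -24 + 6*(-700815 - 1*21457855225/338724) = -24 + 6*(-700815 - 21457855225/338724) = -24 + 6*(-258840715285/338724) = -24 - 258840715285/56454 = -258842070181/56454 ≈ -4.5850e+6)
d(884) - r = 884 - 1*(-258842070181/56454) = 884 + 258842070181/56454 = 258891975517/56454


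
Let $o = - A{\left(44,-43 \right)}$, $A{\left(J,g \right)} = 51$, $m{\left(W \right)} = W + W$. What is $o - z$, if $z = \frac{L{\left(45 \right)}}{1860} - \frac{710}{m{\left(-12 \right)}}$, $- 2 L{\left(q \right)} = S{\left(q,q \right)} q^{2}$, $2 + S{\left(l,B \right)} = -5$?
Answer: $- \frac{62789}{744} \approx -84.394$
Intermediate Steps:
$m{\left(W \right)} = 2 W$
$S{\left(l,B \right)} = -7$ ($S{\left(l,B \right)} = -2 - 5 = -7$)
$L{\left(q \right)} = \frac{7 q^{2}}{2}$ ($L{\left(q \right)} = - \frac{\left(-7\right) q^{2}}{2} = \frac{7 q^{2}}{2}$)
$z = \frac{24845}{744}$ ($z = \frac{\frac{7}{2} \cdot 45^{2}}{1860} - \frac{710}{2 \left(-12\right)} = \frac{7}{2} \cdot 2025 \cdot \frac{1}{1860} - \frac{710}{-24} = \frac{14175}{2} \cdot \frac{1}{1860} - - \frac{355}{12} = \frac{945}{248} + \frac{355}{12} = \frac{24845}{744} \approx 33.394$)
$o = -51$ ($o = \left(-1\right) 51 = -51$)
$o - z = -51 - \frac{24845}{744} = - \frac{62789}{744}$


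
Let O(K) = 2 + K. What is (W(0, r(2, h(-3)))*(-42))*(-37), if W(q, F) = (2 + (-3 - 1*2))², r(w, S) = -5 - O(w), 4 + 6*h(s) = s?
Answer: 13986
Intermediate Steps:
h(s) = -⅔ + s/6
r(w, S) = -7 - w (r(w, S) = -5 - (2 + w) = -5 + (-2 - w) = -7 - w)
W(q, F) = 9 (W(q, F) = (2 + (-3 - 2))² = (2 - 5)² = (-3)² = 9)
(W(0, r(2, h(-3)))*(-42))*(-37) = (9*(-42))*(-37) = -378*(-37) = 13986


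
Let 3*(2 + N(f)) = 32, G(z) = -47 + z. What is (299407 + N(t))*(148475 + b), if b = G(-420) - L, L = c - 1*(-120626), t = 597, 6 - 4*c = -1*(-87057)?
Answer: 176576497013/12 ≈ 1.4715e+10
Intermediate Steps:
c = -87051/4 (c = 3/2 - (-1)*(-87057)/4 = 3/2 - ¼*87057 = 3/2 - 87057/4 = -87051/4 ≈ -21763.)
N(f) = 26/3 (N(f) = -2 + (⅓)*32 = -2 + 32/3 = 26/3)
L = 395453/4 (L = -87051/4 - 1*(-120626) = -87051/4 + 120626 = 395453/4 ≈ 98863.)
b = -397321/4 (b = (-47 - 420) - 1*395453/4 = -467 - 395453/4 = -397321/4 ≈ -99330.)
(299407 + N(t))*(148475 + b) = (299407 + 26/3)*(148475 - 397321/4) = (898247/3)*(196579/4) = 176576497013/12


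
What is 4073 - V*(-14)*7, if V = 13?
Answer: 5347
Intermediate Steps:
4073 - V*(-14)*7 = 4073 - 13*(-14)*7 = 4073 - (-182)*7 = 4073 - 1*(-1274) = 4073 + 1274 = 5347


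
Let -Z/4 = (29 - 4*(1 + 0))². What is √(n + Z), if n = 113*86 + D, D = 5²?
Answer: √7243 ≈ 85.106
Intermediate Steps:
D = 25
n = 9743 (n = 113*86 + 25 = 9718 + 25 = 9743)
Z = -2500 (Z = -4*(29 - 4*(1 + 0))² = -4*(29 - 4*1)² = -4*(29 - 4)² = -4*25² = -4*625 = -2500)
√(n + Z) = √(9743 - 2500) = √7243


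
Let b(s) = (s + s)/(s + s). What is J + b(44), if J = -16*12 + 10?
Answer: -181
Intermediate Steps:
J = -182 (J = -192 + 10 = -182)
b(s) = 1 (b(s) = (2*s)/((2*s)) = (2*s)*(1/(2*s)) = 1)
J + b(44) = -182 + 1 = -181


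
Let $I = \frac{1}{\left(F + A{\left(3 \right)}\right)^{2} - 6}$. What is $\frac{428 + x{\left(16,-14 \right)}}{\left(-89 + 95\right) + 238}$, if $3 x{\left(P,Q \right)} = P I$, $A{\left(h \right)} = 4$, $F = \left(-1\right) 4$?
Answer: $\frac{961}{549} \approx 1.7505$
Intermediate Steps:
$F = -4$
$I = - \frac{1}{6}$ ($I = \frac{1}{\left(-4 + 4\right)^{2} - 6} = \frac{1}{0^{2} - 6} = \frac{1}{0 - 6} = \frac{1}{-6} = - \frac{1}{6} \approx -0.16667$)
$x{\left(P,Q \right)} = - \frac{P}{18}$ ($x{\left(P,Q \right)} = \frac{P \left(- \frac{1}{6}\right)}{3} = \frac{\left(- \frac{1}{6}\right) P}{3} = - \frac{P}{18}$)
$\frac{428 + x{\left(16,-14 \right)}}{\left(-89 + 95\right) + 238} = \frac{428 - \frac{8}{9}}{\left(-89 + 95\right) + 238} = \frac{428 - \frac{8}{9}}{6 + 238} = \frac{3844}{9 \cdot 244} = \frac{3844}{9} \cdot \frac{1}{244} = \frac{961}{549}$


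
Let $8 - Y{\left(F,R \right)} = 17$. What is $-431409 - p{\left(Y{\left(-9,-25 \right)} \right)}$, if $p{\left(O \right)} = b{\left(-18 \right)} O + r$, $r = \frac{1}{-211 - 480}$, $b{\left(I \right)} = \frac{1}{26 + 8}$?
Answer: $- \frac{10135516793}{23494} \approx -4.3141 \cdot 10^{5}$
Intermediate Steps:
$b{\left(I \right)} = \frac{1}{34}$
$r = - \frac{1}{691}$ ($r = \frac{1}{-691} = - \frac{1}{691} \approx -0.0014472$)
$Y{\left(F,R \right)} = -9$ ($Y{\left(F,R \right)} = 8 - 17 = -9$)
$p{\left(O \right)} = - \frac{1}{691} + \frac{O}{34}$ ($p{\left(O \right)} = \frac{O}{34} - \frac{1}{691} = - \frac{1}{691} + \frac{O}{34}$)
$-431409 - p{\left(Y{\left(-9,-25 \right)} \right)} = -431409 - \left(- \frac{1}{691} + \frac{1}{34} \left(-9\right)\right) = -431409 - \left(- \frac{1}{691} - \frac{9}{34}\right) = -431409 - - \frac{6253}{23494} = -431409 + \frac{6253}{23494} = - \frac{10135516793}{23494}$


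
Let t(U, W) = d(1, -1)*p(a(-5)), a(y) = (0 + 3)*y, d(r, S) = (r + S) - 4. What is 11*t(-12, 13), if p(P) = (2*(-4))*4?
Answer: 1408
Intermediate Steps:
d(r, S) = -4 + S + r (d(r, S) = (S + r) - 4 = -4 + S + r)
a(y) = 3*y
p(P) = -32 (p(P) = -8*4 = -32)
t(U, W) = 128 (t(U, W) = (-4 - 1 + 1)*(-32) = -4*(-32) = 128)
11*t(-12, 13) = 11*128 = 1408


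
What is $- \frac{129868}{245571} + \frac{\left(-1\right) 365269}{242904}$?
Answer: $- \frac{13471658919}{6627797576} \approx -2.0326$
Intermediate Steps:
$- \frac{129868}{245571} + \frac{\left(-1\right) 365269}{242904} = \left(-129868\right) \frac{1}{245571} - \frac{365269}{242904} = - \frac{129868}{245571} - \frac{365269}{242904} = - \frac{13471658919}{6627797576}$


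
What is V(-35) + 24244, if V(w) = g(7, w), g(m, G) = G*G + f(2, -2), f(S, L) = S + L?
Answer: 25469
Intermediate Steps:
f(S, L) = L + S
g(m, G) = G² (g(m, G) = G*G + (-2 + 2) = G² + 0 = G²)
V(w) = w²
V(-35) + 24244 = (-35)² + 24244 = 1225 + 24244 = 25469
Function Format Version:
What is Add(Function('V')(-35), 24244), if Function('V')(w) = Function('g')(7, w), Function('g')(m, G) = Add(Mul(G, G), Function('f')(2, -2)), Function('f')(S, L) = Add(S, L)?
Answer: 25469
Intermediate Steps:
Function('f')(S, L) = Add(L, S)
Function('g')(m, G) = Pow(G, 2) (Function('g')(m, G) = Add(Mul(G, G), Add(-2, 2)) = Add(Pow(G, 2), 0) = Pow(G, 2))
Function('V')(w) = Pow(w, 2)
Add(Function('V')(-35), 24244) = Add(Pow(-35, 2), 24244) = Add(1225, 24244) = 25469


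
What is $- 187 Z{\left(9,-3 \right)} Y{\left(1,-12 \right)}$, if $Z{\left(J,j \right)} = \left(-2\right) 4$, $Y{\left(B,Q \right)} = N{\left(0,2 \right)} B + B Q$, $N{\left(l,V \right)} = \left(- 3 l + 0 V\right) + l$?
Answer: $-17952$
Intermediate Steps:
$N{\left(l,V \right)} = - 2 l$ ($N{\left(l,V \right)} = \left(- 3 l + 0\right) + l = - 3 l + l = - 2 l$)
$Y{\left(B,Q \right)} = B Q$ ($Y{\left(B,Q \right)} = \left(-2\right) 0 B + B Q = 0 B + B Q = 0 + B Q = B Q$)
$Z{\left(J,j \right)} = -8$
$- 187 Z{\left(9,-3 \right)} Y{\left(1,-12 \right)} = \left(-187\right) \left(-8\right) 1 \left(-12\right) = 1496 \left(-12\right) = -17952$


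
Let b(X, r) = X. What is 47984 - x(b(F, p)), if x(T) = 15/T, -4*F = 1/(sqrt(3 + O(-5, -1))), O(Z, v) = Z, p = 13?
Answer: 47984 + 60*I*sqrt(2) ≈ 47984.0 + 84.853*I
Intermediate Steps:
F = I*sqrt(2)/8 (F = -1/(4*sqrt(3 - 5)) = -(-I*sqrt(2)/2)/4 = -(-1)*I*sqrt(2)/8 = I*sqrt(2)/8 ≈ 0.17678*I)
47984 - x(b(F, p)) = 47984 - 15/(I*sqrt(2)/8) = 47984 - 15*(-4*I*sqrt(2)) = 47984 - (-60)*I*sqrt(2) = 47984 + 60*I*sqrt(2)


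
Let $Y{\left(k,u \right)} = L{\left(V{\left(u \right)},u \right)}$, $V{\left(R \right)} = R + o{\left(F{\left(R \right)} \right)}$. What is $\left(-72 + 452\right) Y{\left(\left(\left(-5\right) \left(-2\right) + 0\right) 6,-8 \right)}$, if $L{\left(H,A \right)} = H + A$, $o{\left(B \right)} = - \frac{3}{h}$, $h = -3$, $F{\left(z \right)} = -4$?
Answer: $-5700$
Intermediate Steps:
$o{\left(B \right)} = 1$ ($o{\left(B \right)} = - \frac{3}{-3} = \left(-3\right) \left(- \frac{1}{3}\right) = 1$)
$V{\left(R \right)} = 1 + R$ ($V{\left(R \right)} = R + 1 = 1 + R$)
$L{\left(H,A \right)} = A + H$
$Y{\left(k,u \right)} = 1 + 2 u$ ($Y{\left(k,u \right)} = u + \left(1 + u\right) = 1 + 2 u$)
$\left(-72 + 452\right) Y{\left(\left(\left(-5\right) \left(-2\right) + 0\right) 6,-8 \right)} = \left(-72 + 452\right) \left(1 + 2 \left(-8\right)\right) = 380 \left(1 - 16\right) = 380 \left(-15\right) = -5700$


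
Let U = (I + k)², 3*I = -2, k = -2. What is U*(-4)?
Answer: -256/9 ≈ -28.444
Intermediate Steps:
I = -⅔ (I = (⅓)*(-2) = -⅔ ≈ -0.66667)
U = 64/9 (U = (-⅔ - 2)² = (-8/3)² = 64/9 ≈ 7.1111)
U*(-4) = (64/9)*(-4) = -256/9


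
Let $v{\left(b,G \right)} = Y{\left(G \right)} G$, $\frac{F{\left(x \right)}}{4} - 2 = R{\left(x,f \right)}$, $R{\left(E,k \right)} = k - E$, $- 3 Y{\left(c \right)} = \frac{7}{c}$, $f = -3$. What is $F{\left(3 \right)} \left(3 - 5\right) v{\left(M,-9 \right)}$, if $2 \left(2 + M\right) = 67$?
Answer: $- \frac{224}{3} \approx -74.667$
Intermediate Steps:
$M = \frac{63}{2}$ ($M = -2 + \frac{1}{2} \cdot 67 = -2 + \frac{67}{2} = \frac{63}{2} \approx 31.5$)
$Y{\left(c \right)} = - \frac{7}{3 c}$ ($Y{\left(c \right)} = - \frac{7 \frac{1}{c}}{3} = - \frac{7}{3 c}$)
$F{\left(x \right)} = -4 - 4 x$ ($F{\left(x \right)} = 8 + 4 \left(-3 - x\right) = 8 - \left(12 + 4 x\right) = -4 - 4 x$)
$v{\left(b,G \right)} = - \frac{7}{3}$ ($v{\left(b,G \right)} = - \frac{7}{3 G} G = - \frac{7}{3}$)
$F{\left(3 \right)} \left(3 - 5\right) v{\left(M,-9 \right)} = \left(-4 - 12\right) \left(3 - 5\right) \left(- \frac{7}{3}\right) = \left(-4 - 12\right) \left(-2\right) \left(- \frac{7}{3}\right) = \left(-16\right) \left(-2\right) \left(- \frac{7}{3}\right) = 32 \left(- \frac{7}{3}\right) = - \frac{224}{3}$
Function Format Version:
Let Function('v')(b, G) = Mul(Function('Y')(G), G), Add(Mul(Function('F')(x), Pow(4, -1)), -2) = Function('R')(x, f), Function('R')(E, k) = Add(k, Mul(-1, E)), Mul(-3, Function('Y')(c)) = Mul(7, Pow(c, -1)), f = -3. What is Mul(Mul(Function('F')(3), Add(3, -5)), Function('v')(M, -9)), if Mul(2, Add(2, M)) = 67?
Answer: Rational(-224, 3) ≈ -74.667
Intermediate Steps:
M = Rational(63, 2) (M = Add(-2, Mul(Rational(1, 2), 67)) = Add(-2, Rational(67, 2)) = Rational(63, 2) ≈ 31.500)
Function('Y')(c) = Mul(Rational(-7, 3), Pow(c, -1)) (Function('Y')(c) = Mul(Rational(-1, 3), Mul(7, Pow(c, -1))) = Mul(Rational(-7, 3), Pow(c, -1)))
Function('F')(x) = Add(-4, Mul(-4, x)) (Function('F')(x) = Add(8, Mul(4, Add(-3, Mul(-1, x)))) = Add(8, Add(-12, Mul(-4, x))) = Add(-4, Mul(-4, x)))
Function('v')(b, G) = Rational(-7, 3) (Function('v')(b, G) = Mul(Mul(Rational(-7, 3), Pow(G, -1)), G) = Rational(-7, 3))
Mul(Mul(Function('F')(3), Add(3, -5)), Function('v')(M, -9)) = Mul(Mul(Add(-4, Mul(-4, 3)), Add(3, -5)), Rational(-7, 3)) = Mul(Mul(Add(-4, -12), -2), Rational(-7, 3)) = Mul(Mul(-16, -2), Rational(-7, 3)) = Mul(32, Rational(-7, 3)) = Rational(-224, 3)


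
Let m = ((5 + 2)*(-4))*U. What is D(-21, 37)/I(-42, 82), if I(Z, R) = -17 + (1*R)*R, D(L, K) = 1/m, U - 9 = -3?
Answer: -1/1126776 ≈ -8.8749e-7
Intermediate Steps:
U = 6 (U = 9 - 3 = 6)
m = -168 (m = ((5 + 2)*(-4))*6 = (7*(-4))*6 = -28*6 = -168)
D(L, K) = -1/168 (D(L, K) = 1/(-168) = -1/168)
I(Z, R) = -17 + R² (I(Z, R) = -17 + R*R = -17 + R²)
D(-21, 37)/I(-42, 82) = -1/(168*(-17 + 82²)) = -1/(168*(-17 + 6724)) = -1/168/6707 = -1/168*1/6707 = -1/1126776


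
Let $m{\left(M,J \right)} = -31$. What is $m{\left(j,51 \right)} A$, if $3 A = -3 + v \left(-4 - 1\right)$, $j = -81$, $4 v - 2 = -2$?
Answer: $31$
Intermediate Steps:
$v = 0$ ($v = \frac{1}{2} + \frac{1}{4} \left(-2\right) = \frac{1}{2} - \frac{1}{2} = 0$)
$A = -1$ ($A = \frac{-3 + 0 \left(-4 - 1\right)}{3} = \frac{-3 + 0 \left(-5\right)}{3} = \frac{-3 + 0}{3} = \frac{1}{3} \left(-3\right) = -1$)
$m{\left(j,51 \right)} A = \left(-31\right) \left(-1\right) = 31$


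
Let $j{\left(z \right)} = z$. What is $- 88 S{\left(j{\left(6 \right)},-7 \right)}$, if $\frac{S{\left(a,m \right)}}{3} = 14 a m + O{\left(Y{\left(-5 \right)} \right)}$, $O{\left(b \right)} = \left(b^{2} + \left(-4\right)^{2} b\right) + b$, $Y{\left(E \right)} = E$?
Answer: $171072$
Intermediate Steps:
$O{\left(b \right)} = b^{2} + 17 b$ ($O{\left(b \right)} = \left(b^{2} + 16 b\right) + b = b^{2} + 17 b$)
$S{\left(a,m \right)} = -180 + 42 a m$ ($S{\left(a,m \right)} = 3 \left(14 a m - 5 \left(17 - 5\right)\right) = 3 \left(14 a m - 60\right) = 3 \left(-60 + 14 a m\right) = -180 + 42 a m$)
$- 88 S{\left(j{\left(6 \right)},-7 \right)} = - 88 \left(-180 + 42 \cdot 6 \left(-7\right)\right) = - 88 \left(-180 - 1764\right) = \left(-88\right) \left(-1944\right) = 171072$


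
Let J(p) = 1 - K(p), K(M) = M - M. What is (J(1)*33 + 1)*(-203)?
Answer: -6902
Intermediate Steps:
K(M) = 0
J(p) = 1 (J(p) = 1 - 1*0 = 1 + 0 = 1)
(J(1)*33 + 1)*(-203) = (1*33 + 1)*(-203) = (33 + 1)*(-203) = 34*(-203) = -6902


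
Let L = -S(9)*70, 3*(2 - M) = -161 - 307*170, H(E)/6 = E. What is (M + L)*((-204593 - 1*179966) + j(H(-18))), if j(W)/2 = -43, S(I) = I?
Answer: -6470626405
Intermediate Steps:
H(E) = 6*E
j(W) = -86 (j(W) = 2*(-43) = -86)
M = 52357/3 (M = 2 - (-161 - 307*170)/3 = 2 - (-161 - 52190)/3 = 2 - 1/3*(-52351) = 2 + 52351/3 = 52357/3 ≈ 17452.)
L = -630 (L = -1*9*70 = -9*70 = -630)
(M + L)*((-204593 - 1*179966) + j(H(-18))) = (52357/3 - 630)*((-204593 - 1*179966) - 86) = 50467*((-204593 - 179966) - 86)/3 = 50467*(-384559 - 86)/3 = (50467/3)*(-384645) = -6470626405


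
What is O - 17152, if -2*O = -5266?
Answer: -14519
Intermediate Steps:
O = 2633 (O = -½*(-5266) = 2633)
O - 17152 = 2633 - 17152 = -14519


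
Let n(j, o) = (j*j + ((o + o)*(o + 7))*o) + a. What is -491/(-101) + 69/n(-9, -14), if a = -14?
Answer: 1307438/270377 ≈ 4.8356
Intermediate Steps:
n(j, o) = -14 + j**2 + 2*o**2*(7 + o) (n(j, o) = (j*j + ((o + o)*(o + 7))*o) - 14 = (j**2 + ((2*o)*(7 + o))*o) - 14 = (j**2 + (2*o*(7 + o))*o) - 14 = (j**2 + 2*o**2*(7 + o)) - 14 = -14 + j**2 + 2*o**2*(7 + o))
-491/(-101) + 69/n(-9, -14) = -491/(-101) + 69/(-14 + (-9)**2 + 2*(-14)**3 + 14*(-14)**2) = -491*(-1/101) + 69/(-14 + 81 + 2*(-2744) + 14*196) = 491/101 + 69/(-14 + 81 - 5488 + 2744) = 491/101 + 69/(-2677) = 491/101 + 69*(-1/2677) = 491/101 - 69/2677 = 1307438/270377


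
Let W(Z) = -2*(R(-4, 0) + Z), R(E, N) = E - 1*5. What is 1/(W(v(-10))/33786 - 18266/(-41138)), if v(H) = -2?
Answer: 347472117/154510028 ≈ 2.2489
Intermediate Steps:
R(E, N) = -5 + E (R(E, N) = E - 5 = -5 + E)
W(Z) = 18 - 2*Z (W(Z) = -2*((-5 - 4) + Z) = -2*(-9 + Z) = 18 - 2*Z)
1/(W(v(-10))/33786 - 18266/(-41138)) = 1/((18 - 2*(-2))/33786 - 18266/(-41138)) = 1/((18 + 4)*(1/33786) - 18266*(-1/41138)) = 1/(22*(1/33786) + 9133/20569) = 1/(11/16893 + 9133/20569) = 1/(154510028/347472117) = 347472117/154510028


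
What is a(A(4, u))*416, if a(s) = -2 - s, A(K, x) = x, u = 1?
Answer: -1248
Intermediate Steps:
a(A(4, u))*416 = (-2 - 1*1)*416 = (-2 - 1)*416 = -3*416 = -1248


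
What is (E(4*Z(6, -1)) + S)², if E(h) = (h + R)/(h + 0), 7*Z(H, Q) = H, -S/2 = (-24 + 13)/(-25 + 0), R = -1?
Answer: 10609/360000 ≈ 0.029469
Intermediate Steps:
S = -22/25 (S = -2*(-24 + 13)/(-25 + 0) = -(-22)/(-25) = -(-22)*(-1)/25 = -2*11/25 = -22/25 ≈ -0.88000)
Z(H, Q) = H/7
E(h) = (-1 + h)/h (E(h) = (h - 1)/(h + 0) = (-1 + h)/h)
(E(4*Z(6, -1)) + S)² = ((-1 + 4*((⅐)*6))/((4*((⅐)*6))) - 22/25)² = ((-1 + 4*(6/7))/((4*(6/7))) - 22/25)² = ((-1 + 24/7)/(24/7) - 22/25)² = ((7/24)*(17/7) - 22/25)² = (17/24 - 22/25)² = (-103/600)² = 10609/360000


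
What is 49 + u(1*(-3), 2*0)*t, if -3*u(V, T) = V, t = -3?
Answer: 46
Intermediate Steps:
u(V, T) = -V/3
49 + u(1*(-3), 2*0)*t = 49 - (-3)/3*(-3) = 49 - ⅓*(-3)*(-3) = 49 + 1*(-3) = 49 - 3 = 46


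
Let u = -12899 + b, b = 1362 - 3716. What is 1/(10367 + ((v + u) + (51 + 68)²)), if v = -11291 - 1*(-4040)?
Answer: 1/2024 ≈ 0.00049407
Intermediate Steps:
b = -2354
v = -7251 (v = -11291 + 4040 = -7251)
u = -15253 (u = -12899 - 2354 = -15253)
1/(10367 + ((v + u) + (51 + 68)²)) = 1/(10367 + ((-7251 - 15253) + (51 + 68)²)) = 1/(10367 + (-22504 + 119²)) = 1/(10367 + (-22504 + 14161)) = 1/(10367 - 8343) = 1/2024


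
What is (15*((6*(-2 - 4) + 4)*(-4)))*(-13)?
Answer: -24960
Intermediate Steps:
(15*((6*(-2 - 4) + 4)*(-4)))*(-13) = (15*((6*(-6) + 4)*(-4)))*(-13) = (15*((-36 + 4)*(-4)))*(-13) = (15*(-32*(-4)))*(-13) = (15*128)*(-13) = 1920*(-13) = -24960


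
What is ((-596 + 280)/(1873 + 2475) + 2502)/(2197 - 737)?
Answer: 543919/317404 ≈ 1.7136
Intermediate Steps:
((-596 + 280)/(1873 + 2475) + 2502)/(2197 - 737) = (-316/4348 + 2502)/1460 = (-316*1/4348 + 2502)*(1/1460) = (-79/1087 + 2502)*(1/1460) = (2719595/1087)*(1/1460) = 543919/317404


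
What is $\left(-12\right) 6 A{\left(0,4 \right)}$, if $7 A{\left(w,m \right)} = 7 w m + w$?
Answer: $0$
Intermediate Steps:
$A{\left(w,m \right)} = \frac{w}{7} + m w$ ($A{\left(w,m \right)} = \frac{7 w m + w}{7} = \frac{7 m w + w}{7} = \frac{w + 7 m w}{7} = \frac{w}{7} + m w$)
$\left(-12\right) 6 A{\left(0,4 \right)} = \left(-12\right) 6 \cdot 0 \left(\frac{1}{7} + 4\right) = - 72 \cdot 0 \cdot \frac{29}{7} = \left(-72\right) 0 = 0$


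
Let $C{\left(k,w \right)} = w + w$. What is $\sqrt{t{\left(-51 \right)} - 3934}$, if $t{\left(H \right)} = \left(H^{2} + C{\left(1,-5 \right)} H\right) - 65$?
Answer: $2 i \sqrt{222} \approx 29.799 i$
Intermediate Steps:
$C{\left(k,w \right)} = 2 w$
$t{\left(H \right)} = -65 + H^{2} - 10 H$ ($t{\left(H \right)} = \left(H^{2} + 2 \left(-5\right) H\right) - 65 = \left(H^{2} - 10 H\right) - 65 = -65 + H^{2} - 10 H$)
$\sqrt{t{\left(-51 \right)} - 3934} = \sqrt{\left(-65 + \left(-51\right)^{2} - -510\right) - 3934} = \sqrt{\left(-65 + 2601 + 510\right) - 3934} = \sqrt{3046 - 3934} = \sqrt{-888} = 2 i \sqrt{222}$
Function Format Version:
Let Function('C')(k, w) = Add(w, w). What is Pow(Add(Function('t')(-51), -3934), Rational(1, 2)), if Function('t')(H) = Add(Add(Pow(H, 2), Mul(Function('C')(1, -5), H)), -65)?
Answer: Mul(2, I, Pow(222, Rational(1, 2))) ≈ Mul(29.799, I)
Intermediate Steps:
Function('C')(k, w) = Mul(2, w)
Function('t')(H) = Add(-65, Pow(H, 2), Mul(-10, H)) (Function('t')(H) = Add(Add(Pow(H, 2), Mul(Mul(2, -5), H)), -65) = Add(Add(Pow(H, 2), Mul(-10, H)), -65) = Add(-65, Pow(H, 2), Mul(-10, H)))
Pow(Add(Function('t')(-51), -3934), Rational(1, 2)) = Pow(Add(Add(-65, Pow(-51, 2), Mul(-10, -51)), -3934), Rational(1, 2)) = Pow(Add(Add(-65, 2601, 510), -3934), Rational(1, 2)) = Pow(Add(3046, -3934), Rational(1, 2)) = Pow(-888, Rational(1, 2)) = Mul(2, I, Pow(222, Rational(1, 2)))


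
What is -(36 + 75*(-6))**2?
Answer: -171396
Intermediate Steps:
-(36 + 75*(-6))**2 = -(36 - 450)**2 = -1*(-414)**2 = -1*171396 = -171396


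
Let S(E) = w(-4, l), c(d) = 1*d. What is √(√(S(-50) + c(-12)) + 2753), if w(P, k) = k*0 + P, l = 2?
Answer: √(2753 + 4*I) ≈ 52.469 + 0.0381*I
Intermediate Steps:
w(P, k) = P (w(P, k) = 0 + P = P)
c(d) = d
S(E) = -4
√(√(S(-50) + c(-12)) + 2753) = √(√(-4 - 12) + 2753) = √(√(-16) + 2753) = √(4*I + 2753) = √(2753 + 4*I)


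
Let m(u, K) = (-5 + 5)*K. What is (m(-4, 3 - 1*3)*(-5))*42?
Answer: 0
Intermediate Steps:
m(u, K) = 0 (m(u, K) = 0*K = 0)
(m(-4, 3 - 1*3)*(-5))*42 = (0*(-5))*42 = 0*42 = 0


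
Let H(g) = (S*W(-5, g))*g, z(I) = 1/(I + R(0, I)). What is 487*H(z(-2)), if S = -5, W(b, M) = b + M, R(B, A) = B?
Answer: -26785/4 ≈ -6696.3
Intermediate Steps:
W(b, M) = M + b
z(I) = 1/I (z(I) = 1/(I + 0) = 1/I)
H(g) = g*(25 - 5*g) (H(g) = (-5*(g - 5))*g = (-5*(-5 + g))*g = (25 - 5*g)*g = g*(25 - 5*g))
487*H(z(-2)) = 487*(5*(5 - 1/(-2))/(-2)) = 487*(5*(-½)*(5 - 1*(-½))) = 487*(5*(-½)*(5 + ½)) = 487*(5*(-½)*(11/2)) = 487*(-55/4) = -26785/4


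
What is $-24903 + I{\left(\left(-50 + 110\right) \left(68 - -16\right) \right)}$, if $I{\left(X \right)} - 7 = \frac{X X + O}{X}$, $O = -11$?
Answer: $- \frac{100074251}{5040} \approx -19856.0$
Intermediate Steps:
$I{\left(X \right)} = 7 + \frac{-11 + X^{2}}{X}$ ($I{\left(X \right)} = 7 + \frac{X X - 11}{X} = 7 + \frac{X^{2} - 11}{X} = 7 + \frac{-11 + X^{2}}{X}$)
$-24903 + I{\left(\left(-50 + 110\right) \left(68 - -16\right) \right)} = -24903 + \left(7 + \left(-50 + 110\right) \left(68 - -16\right) - \frac{11}{\left(-50 + 110\right) \left(68 - -16\right)}\right) = -24903 + \left(7 + 60 \left(68 + 16\right) - \frac{11}{60 \left(68 + 16\right)}\right) = -24903 + \left(7 + 60 \cdot 84 - \frac{11}{60 \cdot 84}\right) = -24903 + \left(7 + 5040 - \frac{11}{5040}\right) = -24903 + \frac{25436869}{5040} = - \frac{100074251}{5040}$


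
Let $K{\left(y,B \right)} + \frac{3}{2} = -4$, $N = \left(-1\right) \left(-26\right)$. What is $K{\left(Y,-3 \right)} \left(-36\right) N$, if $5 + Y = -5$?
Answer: $5148$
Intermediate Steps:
$N = 26$
$Y = -10$ ($Y = -5 - 5 = -10$)
$K{\left(y,B \right)} = - \frac{11}{2}$ ($K{\left(y,B \right)} = - \frac{3}{2} - 4 = - \frac{11}{2}$)
$K{\left(Y,-3 \right)} \left(-36\right) N = \left(- \frac{11}{2}\right) \left(-36\right) 26 = 198 \cdot 26 = 5148$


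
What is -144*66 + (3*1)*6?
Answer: -9486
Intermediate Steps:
-144*66 + (3*1)*6 = -9504 + 3*6 = -9504 + 18 = -9486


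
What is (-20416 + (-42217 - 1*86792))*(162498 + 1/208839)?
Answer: -5070874819551775/208839 ≈ -2.4281e+10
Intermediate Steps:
(-20416 + (-42217 - 1*86792))*(162498 + 1/208839) = (-20416 + (-42217 - 86792))*(162498 + 1/208839) = (-20416 - 129009)*(33935919823/208839) = -149425*33935919823/208839 = -5070874819551775/208839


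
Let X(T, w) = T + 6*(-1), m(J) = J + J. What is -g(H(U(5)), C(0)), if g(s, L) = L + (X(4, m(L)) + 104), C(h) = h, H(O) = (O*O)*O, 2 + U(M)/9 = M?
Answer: -102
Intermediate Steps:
U(M) = -18 + 9*M
H(O) = O³ (H(O) = O²*O = O³)
m(J) = 2*J
X(T, w) = -6 + T (X(T, w) = T - 6 = -6 + T)
g(s, L) = 102 + L (g(s, L) = L + ((-6 + 4) + 104) = L + (-2 + 104) = L + 102 = 102 + L)
-g(H(U(5)), C(0)) = -(102 + 0) = -1*102 = -102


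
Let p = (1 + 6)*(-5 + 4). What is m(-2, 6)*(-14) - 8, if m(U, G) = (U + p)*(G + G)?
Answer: 1504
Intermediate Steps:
p = -7 (p = 7*(-1) = -7)
m(U, G) = 2*G*(-7 + U) (m(U, G) = (U - 7)*(G + G) = (-7 + U)*(2*G) = 2*G*(-7 + U))
m(-2, 6)*(-14) - 8 = (2*6*(-7 - 2))*(-14) - 8 = (2*6*(-9))*(-14) - 8 = -108*(-14) - 8 = 1512 - 8 = 1504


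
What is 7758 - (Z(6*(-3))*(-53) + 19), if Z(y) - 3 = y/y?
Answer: 7951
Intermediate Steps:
Z(y) = 4 (Z(y) = 3 + y/y = 3 + 1 = 4)
7758 - (Z(6*(-3))*(-53) + 19) = 7758 - (4*(-53) + 19) = 7758 - (-212 + 19) = 7758 - 1*(-193) = 7758 + 193 = 7951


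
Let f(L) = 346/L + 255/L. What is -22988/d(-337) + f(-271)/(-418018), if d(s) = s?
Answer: 2604147002001/38176329886 ≈ 68.214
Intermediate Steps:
f(L) = 601/L
-22988/d(-337) + f(-271)/(-418018) = -22988/(-337) + (601/(-271))/(-418018) = -22988*(-1/337) + (601*(-1/271))*(-1/418018) = 22988/337 - 601/271*(-1/418018) = 22988/337 + 601/113282878 = 2604147002001/38176329886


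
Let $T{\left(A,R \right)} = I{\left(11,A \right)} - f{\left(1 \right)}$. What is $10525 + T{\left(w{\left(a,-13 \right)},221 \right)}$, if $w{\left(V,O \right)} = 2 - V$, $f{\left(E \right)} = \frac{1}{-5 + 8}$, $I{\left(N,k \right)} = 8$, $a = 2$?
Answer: $\frac{31598}{3} \approx 10533.0$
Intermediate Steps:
$f{\left(E \right)} = \frac{1}{3}$
$T{\left(A,R \right)} = \frac{23}{3}$ ($T{\left(A,R \right)} = 8 - \frac{1}{3} = \frac{23}{3}$)
$10525 + T{\left(w{\left(a,-13 \right)},221 \right)} = 10525 + \frac{23}{3} = \frac{31598}{3}$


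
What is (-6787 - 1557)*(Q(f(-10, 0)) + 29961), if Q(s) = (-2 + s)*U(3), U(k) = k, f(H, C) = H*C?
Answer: -249944520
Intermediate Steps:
f(H, C) = C*H
Q(s) = -6 + 3*s (Q(s) = (-2 + s)*3 = -6 + 3*s)
(-6787 - 1557)*(Q(f(-10, 0)) + 29961) = (-6787 - 1557)*((-6 + 3*(0*(-10))) + 29961) = -8344*((-6 + 3*0) + 29961) = -8344*((-6 + 0) + 29961) = -8344*(-6 + 29961) = -8344*29955 = -249944520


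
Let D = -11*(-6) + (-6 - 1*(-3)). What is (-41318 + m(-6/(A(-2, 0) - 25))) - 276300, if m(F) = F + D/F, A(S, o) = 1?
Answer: -1269463/4 ≈ -3.1737e+5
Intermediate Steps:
D = 63 (D = 66 + (-6 + 3) = 66 - 3 = 63)
m(F) = F + 63/F
(-41318 + m(-6/(A(-2, 0) - 25))) - 276300 = (-41318 + (-6/(1 - 25) + 63/((-6/(1 - 25))))) - 276300 = (-41318 + (-6/(-24) + 63/((-6/(-24))))) - 276300 = (-41318 + (-6*(-1/24) + 63/((-6*(-1/24))))) - 276300 = (-41318 + (¼ + 63/(¼))) - 276300 = (-41318 + (¼ + 63*4)) - 276300 = (-41318 + (¼ + 252)) - 276300 = (-41318 + 1009/4) - 276300 = -164263/4 - 276300 = -1269463/4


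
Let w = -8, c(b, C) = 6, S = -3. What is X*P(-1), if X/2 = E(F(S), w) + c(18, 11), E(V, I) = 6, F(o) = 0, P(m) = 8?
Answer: 192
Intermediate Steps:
X = 24 (X = 2*(6 + 6) = 2*12 = 24)
X*P(-1) = 24*8 = 192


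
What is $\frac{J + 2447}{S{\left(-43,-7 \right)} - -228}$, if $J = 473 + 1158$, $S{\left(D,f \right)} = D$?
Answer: $\frac{4078}{185} \approx 22.043$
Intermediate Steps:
$J = 1631$
$\frac{J + 2447}{S{\left(-43,-7 \right)} - -228} = \frac{1631 + 2447}{-43 - -228} = \frac{4078}{-43 + 228} = \frac{4078}{185}$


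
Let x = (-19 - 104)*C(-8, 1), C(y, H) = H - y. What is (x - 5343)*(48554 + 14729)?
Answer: -408175350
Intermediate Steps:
x = -1107 (x = (-19 - 104)*(1 - 1*(-8)) = -123*(1 + 8) = -123*9 = -1107)
(x - 5343)*(48554 + 14729) = (-1107 - 5343)*(48554 + 14729) = -6450*63283 = -408175350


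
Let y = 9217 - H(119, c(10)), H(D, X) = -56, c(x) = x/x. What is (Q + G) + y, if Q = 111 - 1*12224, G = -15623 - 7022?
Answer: -25485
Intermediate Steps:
G = -22645
c(x) = 1
Q = -12113 (Q = 111 - 12224 = -12113)
y = 9273 (y = 9217 - 1*(-56) = 9217 + 56 = 9273)
(Q + G) + y = (-12113 - 22645) + 9273 = -34758 + 9273 = -25485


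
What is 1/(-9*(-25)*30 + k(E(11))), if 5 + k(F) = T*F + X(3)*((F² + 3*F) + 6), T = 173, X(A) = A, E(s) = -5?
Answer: 1/5928 ≈ 0.00016869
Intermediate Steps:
k(F) = 13 + 3*F² + 182*F (k(F) = -5 + (173*F + 3*((F² + 3*F) + 6)) = -5 + (173*F + 3*(6 + F² + 3*F)) = -5 + (173*F + (18 + 3*F² + 9*F)) = -5 + (18 + 3*F² + 182*F) = 13 + 3*F² + 182*F)
1/(-9*(-25)*30 + k(E(11))) = 1/(-9*(-25)*30 + (13 + 3*(-5)² + 182*(-5))) = 1/(225*30 + (13 + 3*25 - 910)) = 1/(6750 + (13 + 75 - 910)) = 1/(6750 - 822) = 1/5928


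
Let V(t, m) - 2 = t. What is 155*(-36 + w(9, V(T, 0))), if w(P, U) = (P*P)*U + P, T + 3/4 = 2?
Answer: 146475/4 ≈ 36619.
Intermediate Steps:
T = 5/4 (T = -¾ + 2 = 5/4 ≈ 1.2500)
V(t, m) = 2 + t
w(P, U) = P + U*P² (w(P, U) = P²*U + P = U*P² + P = P + U*P²)
155*(-36 + w(9, V(T, 0))) = 155*(-36 + 9*(1 + 9*(2 + 5/4))) = 155*(-36 + 9*(1 + 9*(13/4))) = 155*(-36 + 9*(1 + 117/4)) = 155*(-36 + 9*(121/4)) = 155*(-36 + 1089/4) = 155*(945/4) = 146475/4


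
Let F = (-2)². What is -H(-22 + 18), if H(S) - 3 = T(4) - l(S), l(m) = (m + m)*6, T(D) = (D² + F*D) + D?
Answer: -87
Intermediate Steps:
F = 4
T(D) = D² + 5*D (T(D) = (D² + 4*D) + D = D² + 5*D)
l(m) = 12*m (l(m) = (2*m)*6 = 12*m)
H(S) = 39 - 12*S (H(S) = 3 + (4*(5 + 4) - 12*S) = 3 + (4*9 - 12*S) = 3 + (36 - 12*S) = 39 - 12*S)
-H(-22 + 18) = -(39 - 12*(-22 + 18)) = -(39 - 12*(-4)) = -(39 + 48) = -1*87 = -87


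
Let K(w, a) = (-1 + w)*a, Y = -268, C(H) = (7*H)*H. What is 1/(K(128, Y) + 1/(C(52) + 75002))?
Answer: -93930/3197001479 ≈ -2.9381e-5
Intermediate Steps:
C(H) = 7*H²
K(w, a) = a*(-1 + w)
1/(K(128, Y) + 1/(C(52) + 75002)) = 1/(-268*(-1 + 128) + 1/(7*52² + 75002)) = 1/(-268*127 + 1/(7*2704 + 75002)) = 1/(-34036 + 1/(18928 + 75002)) = 1/(-34036 + 1/93930) = 1/(-3197001479/93930) = -93930/3197001479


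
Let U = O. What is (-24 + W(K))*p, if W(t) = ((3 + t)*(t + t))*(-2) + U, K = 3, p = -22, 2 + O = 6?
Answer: 2024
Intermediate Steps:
O = 4 (O = -2 + 6 = 4)
U = 4
W(t) = 4 - 4*t*(3 + t) (W(t) = ((3 + t)*(t + t))*(-2) + 4 = ((3 + t)*(2*t))*(-2) + 4 = (2*t*(3 + t))*(-2) + 4 = -4*t*(3 + t) + 4 = 4 - 4*t*(3 + t))
(-24 + W(K))*p = (-24 + (4 - 12*3 - 4*3**2))*(-22) = (-24 + (4 - 36 - 4*9))*(-22) = (-24 + (4 - 36 - 36))*(-22) = (-24 - 68)*(-22) = -92*(-22) = 2024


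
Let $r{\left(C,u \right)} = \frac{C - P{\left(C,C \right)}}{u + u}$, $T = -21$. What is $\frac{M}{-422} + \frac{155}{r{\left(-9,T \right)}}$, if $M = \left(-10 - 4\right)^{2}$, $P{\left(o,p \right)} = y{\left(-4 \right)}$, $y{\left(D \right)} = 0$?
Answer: $\frac{457576}{633} \approx 722.87$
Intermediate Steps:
$P{\left(o,p \right)} = 0$
$r{\left(C,u \right)} = \frac{C}{2 u}$ ($r{\left(C,u \right)} = \frac{C - 0}{u + u} = \frac{C + 0}{2 u} = C \frac{1}{2 u} = \frac{C}{2 u}$)
$M = 196$ ($M = \left(-14\right)^{2} = 196$)
$\frac{M}{-422} + \frac{155}{r{\left(-9,T \right)}} = \frac{196}{-422} + \frac{155}{\frac{1}{2} \left(-9\right) \frac{1}{-21}} = 196 \left(- \frac{1}{422}\right) + \frac{155}{\frac{1}{2} \left(-9\right) \left(- \frac{1}{21}\right)} = - \frac{98}{211} + \frac{155}{\frac{3}{14}} = - \frac{98}{211} + 155 \cdot \frac{14}{3} = - \frac{98}{211} + \frac{2170}{3} = \frac{457576}{633}$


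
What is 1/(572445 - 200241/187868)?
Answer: 187868/107543897019 ≈ 1.7469e-6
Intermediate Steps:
1/(572445 - 200241/187868) = 1/(107543897019/187868) = 187868/107543897019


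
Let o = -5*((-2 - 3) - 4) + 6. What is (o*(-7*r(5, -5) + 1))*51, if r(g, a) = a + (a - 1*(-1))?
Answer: 166464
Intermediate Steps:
o = 51 (o = -5*(-5 - 4) + 6 = -5*(-9) + 6 = 45 + 6 = 51)
r(g, a) = 1 + 2*a (r(g, a) = a + (a + 1) = a + (1 + a) = 1 + 2*a)
(o*(-7*r(5, -5) + 1))*51 = (51*(-7*(1 + 2*(-5)) + 1))*51 = (51*(-7*(1 - 10) + 1))*51 = (51*(-7*(-9) + 1))*51 = (51*(63 + 1))*51 = (51*64)*51 = 3264*51 = 166464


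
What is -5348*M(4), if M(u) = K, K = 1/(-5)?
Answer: 5348/5 ≈ 1069.6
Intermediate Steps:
K = -1/5 ≈ -0.20000
M(u) = -1/5
-5348*M(4) = -5348*(-1/5) = 5348/5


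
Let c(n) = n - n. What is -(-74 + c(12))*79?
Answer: 5846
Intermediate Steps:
c(n) = 0
-(-74 + c(12))*79 = -(-74 + 0)*79 = -(-74)*79 = -1*(-5846) = 5846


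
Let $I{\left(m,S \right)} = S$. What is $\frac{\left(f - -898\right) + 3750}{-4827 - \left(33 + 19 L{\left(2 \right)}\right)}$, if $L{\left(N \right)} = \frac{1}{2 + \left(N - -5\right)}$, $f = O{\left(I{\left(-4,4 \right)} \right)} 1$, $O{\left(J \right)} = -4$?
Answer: $- \frac{41796}{43759} \approx -0.95514$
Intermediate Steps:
$f = -4$ ($f = \left(-4\right) 1 = -4$)
$L{\left(N \right)} = \frac{1}{7 + N}$ ($L{\left(N \right)} = \frac{1}{2 + \left(N + 5\right)} = \frac{1}{2 + \left(5 + N\right)} = \frac{1}{7 + N}$)
$\frac{\left(f - -898\right) + 3750}{-4827 - \left(33 + 19 L{\left(2 \right)}\right)} = \frac{\left(-4 - -898\right) + 3750}{-4827 - \left(33 + \frac{19}{7 + 2}\right)} = \frac{\left(-4 + 898\right) + 3750}{-4827 - \left(33 + \frac{19}{9}\right)} = \frac{894 + 3750}{-4827 - \frac{316}{9}} = \frac{4644}{-4827 - \frac{316}{9}} = \frac{4644}{- \frac{43759}{9}} = 4644 \left(- \frac{9}{43759}\right) = - \frac{41796}{43759}$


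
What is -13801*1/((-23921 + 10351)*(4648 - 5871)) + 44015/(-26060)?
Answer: -73083743571/43249462660 ≈ -1.6898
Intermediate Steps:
-13801*1/((-23921 + 10351)*(4648 - 5871)) + 44015/(-26060) = -13801/((-1223*(-13570))) + 44015*(-1/26060) = -13801/16596110 - 8803/5212 = -73083743571/43249462660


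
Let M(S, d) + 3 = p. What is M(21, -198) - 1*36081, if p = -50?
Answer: -36134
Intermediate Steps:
M(S, d) = -53 (M(S, d) = -3 - 50 = -53)
M(21, -198) - 1*36081 = -53 - 1*36081 = -53 - 36081 = -36134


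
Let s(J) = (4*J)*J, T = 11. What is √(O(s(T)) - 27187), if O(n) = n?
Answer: 3*I*√2967 ≈ 163.41*I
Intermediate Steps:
s(J) = 4*J²
√(O(s(T)) - 27187) = √(4*11² - 27187) = √(4*121 - 27187) = √(484 - 27187) = √(-26703) = 3*I*√2967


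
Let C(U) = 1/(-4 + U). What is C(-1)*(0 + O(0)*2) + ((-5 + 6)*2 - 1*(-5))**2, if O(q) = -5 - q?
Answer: 51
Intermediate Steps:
C(-1)*(0 + O(0)*2) + ((-5 + 6)*2 - 1*(-5))**2 = (0 + (-5 - 1*0)*2)/(-4 - 1) + ((-5 + 6)*2 - 1*(-5))**2 = (0 + (-5 + 0)*2)/(-5) + (1*2 + 5)**2 = -(0 - 5*2)/5 + (2 + 5)**2 = -(0 - 10)/5 + 7**2 = -1/5*(-10) + 49 = 2 + 49 = 51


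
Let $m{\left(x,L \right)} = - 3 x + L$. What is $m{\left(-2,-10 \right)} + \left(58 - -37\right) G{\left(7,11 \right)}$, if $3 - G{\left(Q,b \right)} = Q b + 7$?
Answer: $-7699$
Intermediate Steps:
$G{\left(Q,b \right)} = -4 - Q b$ ($G{\left(Q,b \right)} = 3 - \left(Q b + 7\right) = 3 - \left(7 + Q b\right) = -4 - Q b$)
$m{\left(x,L \right)} = L - 3 x$
$m{\left(-2,-10 \right)} + \left(58 - -37\right) G{\left(7,11 \right)} = \left(-10 - -6\right) + \left(58 - -37\right) \left(-4 - 7 \cdot 11\right) = \left(-10 + 6\right) + \left(58 + 37\right) \left(-4 - 77\right) = -4 + 95 \left(-81\right) = -4 - 7695 = -7699$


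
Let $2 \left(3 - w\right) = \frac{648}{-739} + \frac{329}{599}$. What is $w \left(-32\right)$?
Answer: $- \frac{44815792}{442661} \approx -101.24$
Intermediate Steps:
$w = \frac{2800987}{885322}$ ($w = 3 - \frac{\frac{648}{-739} + \frac{329}{599}}{2} = 3 - \frac{648 \left(- \frac{1}{739}\right) + 329 \cdot \frac{1}{599}}{2} = 3 - \frac{- \frac{648}{739} + \frac{329}{599}}{2} = 3 - - \frac{145021}{885322} = 3 + \frac{145021}{885322} = \frac{2800987}{885322} \approx 3.1638$)
$w \left(-32\right) = \frac{2800987}{885322} \left(-32\right) = - \frac{44815792}{442661}$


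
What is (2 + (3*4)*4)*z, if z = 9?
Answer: 450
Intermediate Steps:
(2 + (3*4)*4)*z = (2 + (3*4)*4)*9 = (2 + 12*4)*9 = (2 + 48)*9 = 50*9 = 450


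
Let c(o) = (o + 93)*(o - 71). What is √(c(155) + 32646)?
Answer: 3*√5942 ≈ 231.25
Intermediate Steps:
c(o) = (-71 + o)*(93 + o) (c(o) = (93 + o)*(-71 + o) = (-71 + o)*(93 + o))
√(c(155) + 32646) = √((-6603 + 155² + 22*155) + 32646) = √((-6603 + 24025 + 3410) + 32646) = √(20832 + 32646) = √53478 = 3*√5942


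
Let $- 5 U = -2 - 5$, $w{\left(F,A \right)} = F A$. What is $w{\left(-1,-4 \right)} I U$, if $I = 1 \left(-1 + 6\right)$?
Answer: $28$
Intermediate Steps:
$w{\left(F,A \right)} = A F$
$U = \frac{7}{5}$ ($U = - \frac{-2 - 5}{5} = \left(- \frac{1}{5}\right) \left(-7\right) = \frac{7}{5} \approx 1.4$)
$I = 5$ ($I = 1 \cdot 5 = 5$)
$w{\left(-1,-4 \right)} I U = \left(-4\right) \left(-1\right) 5 \cdot \frac{7}{5} = 4 \cdot 5 \cdot \frac{7}{5} = 20 \cdot \frac{7}{5} = 28$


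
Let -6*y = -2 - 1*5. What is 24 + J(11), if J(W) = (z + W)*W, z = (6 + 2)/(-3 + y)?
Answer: 97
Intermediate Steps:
y = 7/6 (y = -(-2 - 1*5)/6 = -(-2 - 5)/6 = -⅙*(-7) = 7/6 ≈ 1.1667)
z = -48/11 (z = (6 + 2)/(-3 + 7/6) = 8/(-11/6) = 8*(-6/11) = -48/11 ≈ -4.3636)
J(W) = W*(-48/11 + W) (J(W) = (-48/11 + W)*W = W*(-48/11 + W))
24 + J(11) = 24 + (1/11)*11*(-48 + 11*11) = 24 + (1/11)*11*(-48 + 121) = 24 + (1/11)*11*73 = 24 + 73 = 97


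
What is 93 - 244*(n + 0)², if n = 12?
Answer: -35043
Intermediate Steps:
93 - 244*(n + 0)² = 93 - 244*(12 + 0)² = 93 - 244*12² = 93 - 244*144 = 93 - 35136 = -35043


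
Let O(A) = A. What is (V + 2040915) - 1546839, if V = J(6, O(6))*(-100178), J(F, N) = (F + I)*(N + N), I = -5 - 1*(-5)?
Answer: -6718740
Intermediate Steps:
I = 0 (I = -5 + 5 = 0)
J(F, N) = 2*F*N (J(F, N) = (F + 0)*(N + N) = F*(2*N) = 2*F*N)
V = -7212816 (V = (2*6*6)*(-100178) = 72*(-100178) = -7212816)
(V + 2040915) - 1546839 = (-7212816 + 2040915) - 1546839 = -5171901 - 1546839 = -6718740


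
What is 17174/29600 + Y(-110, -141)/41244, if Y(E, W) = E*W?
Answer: 48642519/50867600 ≈ 0.95626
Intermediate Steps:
17174/29600 + Y(-110, -141)/41244 = 17174/29600 - 110*(-141)/41244 = 17174*(1/29600) + 15510*(1/41244) = 8587/14800 + 2585/6874 = 48642519/50867600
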